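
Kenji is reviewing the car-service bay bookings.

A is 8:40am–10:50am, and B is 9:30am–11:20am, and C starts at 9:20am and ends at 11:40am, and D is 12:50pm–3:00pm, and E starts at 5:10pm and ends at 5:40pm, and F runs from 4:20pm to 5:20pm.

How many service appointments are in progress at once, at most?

Sweep the timeline, counting +1 at each start and −1 at each end (ends before starts at a tie):
8:40am start A → 1
9:20am start C → 2
9:30am start B → 3
10:50am end A → 2
11:20am end B → 1
11:40am end C → 0
12:50pm start D → 1
3:00pm end D → 0
4:20pm start F → 1
5:10pm start E → 2
5:20pm end F → 1
5:40pm end E → 0
Peak is 3, at 9:30am (A, B, C).

3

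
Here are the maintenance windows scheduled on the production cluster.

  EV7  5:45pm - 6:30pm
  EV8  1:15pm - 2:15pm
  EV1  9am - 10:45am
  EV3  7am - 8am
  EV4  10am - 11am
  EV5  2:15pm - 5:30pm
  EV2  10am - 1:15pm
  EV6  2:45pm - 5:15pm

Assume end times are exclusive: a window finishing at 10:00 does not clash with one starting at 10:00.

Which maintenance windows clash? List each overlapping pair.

Sorted by start: EV3, EV1, EV2, EV4, EV8, EV5, EV6, EV7.
EV1 starts after EV3 ends — done with EV3.
EV2 starts before EV1 ends → EV1 and EV2 overlap.
EV4 starts before EV1 ends → EV1 and EV4 overlap.
EV8 starts after EV1 ends — done with EV1.
EV4 starts before EV2 ends → EV2 and EV4 overlap.
EV8 starts exactly when EV2 ends (back-to-back, no overlap) — done with EV2.
EV8 starts after EV4 ends — done with EV4.
EV5 starts exactly when EV8 ends (back-to-back, no overlap) — done with EV8.
EV6 starts before EV5 ends → EV5 and EV6 overlap.
EV7 starts after EV5 ends.
EV7 starts after EV6 ends.

EV1 & EV2, EV1 & EV4, EV2 & EV4, EV5 & EV6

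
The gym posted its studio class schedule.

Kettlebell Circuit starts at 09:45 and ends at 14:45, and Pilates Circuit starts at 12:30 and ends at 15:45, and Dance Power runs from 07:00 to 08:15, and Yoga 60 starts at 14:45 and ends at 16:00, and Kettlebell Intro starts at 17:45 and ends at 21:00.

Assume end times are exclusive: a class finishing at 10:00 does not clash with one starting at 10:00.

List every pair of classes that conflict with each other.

Sorted by start: Dance Power, Kettlebell Circuit, Pilates Circuit, Yoga 60, Kettlebell Intro.
Kettlebell Circuit starts after Dance Power ends — done with Dance Power.
Pilates Circuit starts before Kettlebell Circuit ends → Kettlebell Circuit and Pilates Circuit overlap.
Yoga 60 starts exactly when Kettlebell Circuit ends (back-to-back, no overlap) — done with Kettlebell Circuit.
Yoga 60 starts before Pilates Circuit ends → Pilates Circuit and Yoga 60 overlap.
Kettlebell Intro starts after Pilates Circuit ends.
Kettlebell Intro starts after Yoga 60 ends.

Kettlebell Circuit & Pilates Circuit, Pilates Circuit & Yoga 60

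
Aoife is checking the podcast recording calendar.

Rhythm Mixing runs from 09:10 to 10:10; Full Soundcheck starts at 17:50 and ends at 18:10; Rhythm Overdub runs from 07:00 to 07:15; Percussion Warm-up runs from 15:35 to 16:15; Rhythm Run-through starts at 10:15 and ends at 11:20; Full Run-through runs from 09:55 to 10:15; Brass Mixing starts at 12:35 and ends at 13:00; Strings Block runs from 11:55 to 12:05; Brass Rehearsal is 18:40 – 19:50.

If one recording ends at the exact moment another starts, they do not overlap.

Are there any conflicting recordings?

Sorted by start: Rhythm Overdub, Rhythm Mixing, Full Run-through, Rhythm Run-through, Strings Block, Brass Mixing, Percussion Warm-up, Full Soundcheck, Brass Rehearsal.
Rhythm Mixing starts after Rhythm Overdub ends — done with Rhythm Overdub.
Full Run-through starts before Rhythm Mixing ends → Rhythm Mixing and Full Run-through overlap.
That's a conflict, so the schedule is not conflict-free.

Yes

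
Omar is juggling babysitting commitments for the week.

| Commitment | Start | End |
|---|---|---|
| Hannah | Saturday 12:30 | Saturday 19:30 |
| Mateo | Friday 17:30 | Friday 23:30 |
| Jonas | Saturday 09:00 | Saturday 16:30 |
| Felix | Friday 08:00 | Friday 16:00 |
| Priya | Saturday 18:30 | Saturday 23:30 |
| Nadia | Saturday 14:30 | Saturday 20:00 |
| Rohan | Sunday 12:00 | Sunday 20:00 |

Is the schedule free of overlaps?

Check each pair: they overlap iff neither finishes before the other starts.
Sorted by start: Felix, Mateo, Jonas, Hannah, Nadia, Priya, Rohan.
Mateo starts after Felix ends, so Felix has no further overlaps.
Jonas starts after Mateo ends, so Mateo has no further overlaps.
Hannah starts before Jonas ends → Jonas and Hannah overlap.
That's a conflict, so the schedule is not conflict-free.

No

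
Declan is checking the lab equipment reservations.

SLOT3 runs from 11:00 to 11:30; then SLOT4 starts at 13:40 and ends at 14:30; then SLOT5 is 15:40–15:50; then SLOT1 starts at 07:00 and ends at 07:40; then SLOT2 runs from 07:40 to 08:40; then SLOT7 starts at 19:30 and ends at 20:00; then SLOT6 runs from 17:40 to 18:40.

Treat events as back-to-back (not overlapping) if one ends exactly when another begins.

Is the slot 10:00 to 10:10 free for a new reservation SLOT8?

Yes — the slot is free

SLOT1: ends 07:40 at or before SLOT8 starts 10:00 → clear.
SLOT2: ends 08:40 at or before SLOT8 starts 10:00 → clear.
SLOT3: starts 11:00 at or after SLOT8 ends 10:10 → clear.
SLOT4: starts 13:40 at or after SLOT8 ends 10:10 → clear.
SLOT5: starts 15:40 at or after SLOT8 ends 10:10 → clear.
SLOT6: starts 17:40 at or after SLOT8 ends 10:10 → clear.
SLOT7: starts 19:30 at or after SLOT8 ends 10:10 → clear.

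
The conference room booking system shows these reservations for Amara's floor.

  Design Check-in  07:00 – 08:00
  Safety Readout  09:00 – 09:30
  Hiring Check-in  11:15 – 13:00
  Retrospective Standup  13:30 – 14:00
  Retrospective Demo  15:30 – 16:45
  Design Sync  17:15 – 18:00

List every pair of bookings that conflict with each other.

none

Check each pair: they overlap iff neither finishes before the other starts.
Sorted by start: Design Check-in, Safety Readout, Hiring Check-in, Retrospective Standup, Retrospective Demo, Design Sync.
Safety Readout starts after Design Check-in ends — done with Design Check-in.
Hiring Check-in starts after Safety Readout ends — done with Safety Readout.
Retrospective Standup starts after Hiring Check-in ends — done with Hiring Check-in.
Retrospective Demo starts after Retrospective Standup ends — done with Retrospective Standup.
Design Sync starts after Retrospective Demo ends.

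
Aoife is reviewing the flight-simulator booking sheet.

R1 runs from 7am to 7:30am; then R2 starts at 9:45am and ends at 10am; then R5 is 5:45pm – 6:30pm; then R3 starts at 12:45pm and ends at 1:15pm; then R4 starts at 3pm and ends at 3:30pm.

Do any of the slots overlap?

No

Check each pair: they overlap iff neither finishes before the other starts.
Sorted by start: R1, R2, R3, R4, R5.
R2 starts after R1 ends, so nothing later overlaps R1 either.
R3 starts after R2 ends, so nothing later overlaps R2 either.
R4 starts after R3 ends, so nothing later overlaps R3 either.
R5 starts after R4 ends.
Every pair is clear; the schedule has no overlaps.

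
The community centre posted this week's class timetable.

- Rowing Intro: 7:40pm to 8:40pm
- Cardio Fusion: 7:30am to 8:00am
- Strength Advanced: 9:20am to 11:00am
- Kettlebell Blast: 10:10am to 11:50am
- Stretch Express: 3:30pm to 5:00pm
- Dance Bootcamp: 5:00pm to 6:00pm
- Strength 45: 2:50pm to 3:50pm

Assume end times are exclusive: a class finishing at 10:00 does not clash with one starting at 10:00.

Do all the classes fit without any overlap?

Sorted by start: Cardio Fusion, Strength Advanced, Kettlebell Blast, Strength 45, Stretch Express, Dance Bootcamp, Rowing Intro.
Strength Advanced starts after Cardio Fusion ends, so Cardio Fusion has no further overlaps.
Kettlebell Blast starts before Strength Advanced ends → Strength Advanced and Kettlebell Blast overlap.
That's a conflict, so the schedule is not conflict-free.

No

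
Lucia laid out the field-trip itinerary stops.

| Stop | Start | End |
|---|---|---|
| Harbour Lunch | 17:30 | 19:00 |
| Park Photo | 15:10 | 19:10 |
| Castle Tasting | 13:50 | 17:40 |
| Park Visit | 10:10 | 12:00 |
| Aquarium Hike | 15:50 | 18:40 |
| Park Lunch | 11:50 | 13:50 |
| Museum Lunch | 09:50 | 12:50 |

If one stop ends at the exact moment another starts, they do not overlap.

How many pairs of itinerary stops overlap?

Two intervals overlap when each starts before the other ends.
Sorted by start: Museum Lunch, Park Visit, Park Lunch, Castle Tasting, Park Photo, Aquarium Hike, Harbour Lunch.
Park Visit starts before Museum Lunch ends → Museum Lunch and Park Visit overlap.
Park Lunch starts before Museum Lunch ends → Museum Lunch and Park Lunch overlap.
Castle Tasting starts after Museum Lunch ends, so nothing later overlaps Museum Lunch either.
Park Lunch starts before Park Visit ends → Park Visit and Park Lunch overlap.
Castle Tasting starts after Park Visit ends, so nothing later overlaps Park Visit either.
Castle Tasting starts exactly when Park Lunch ends (back-to-back, no overlap), so nothing later overlaps Park Lunch either.
Park Photo starts before Castle Tasting ends → Castle Tasting and Park Photo overlap.
Aquarium Hike starts before Castle Tasting ends → Castle Tasting and Aquarium Hike overlap.
Harbour Lunch starts before Castle Tasting ends → Castle Tasting and Harbour Lunch overlap.
Aquarium Hike starts before Park Photo ends → Park Photo and Aquarium Hike overlap.
Harbour Lunch starts before Park Photo ends → Park Photo and Harbour Lunch overlap.
Harbour Lunch starts before Aquarium Hike ends → Aquarium Hike and Harbour Lunch overlap.
Overlapping pairs: Aquarium Hike & Castle Tasting, Aquarium Hike & Harbour Lunch, Aquarium Hike & Park Photo, Castle Tasting & Harbour Lunch, Castle Tasting & Park Photo, Harbour Lunch & Park Photo, Museum Lunch & Park Lunch, Museum Lunch & Park Visit, Park Lunch & Park Visit — 9 in total.

9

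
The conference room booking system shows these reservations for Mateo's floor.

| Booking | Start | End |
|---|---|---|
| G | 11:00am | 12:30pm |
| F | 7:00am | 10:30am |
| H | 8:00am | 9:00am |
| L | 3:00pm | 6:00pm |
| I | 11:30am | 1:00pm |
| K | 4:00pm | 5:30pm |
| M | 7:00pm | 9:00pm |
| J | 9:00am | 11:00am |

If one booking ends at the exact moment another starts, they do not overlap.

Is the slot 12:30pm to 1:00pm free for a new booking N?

F: ends 10:30am at or before N starts 12:30pm → clear.
H: ends 9:00am at or before N starts 12:30pm → clear.
J: ends 11:00am at or before N starts 12:30pm → clear.
G: ends 12:30pm at or before N starts 12:30pm → clear.
I: starts 11:30am before N ends 1:00pm, and ends 1:00pm after N starts 12:30pm → overlap.
L: starts 3:00pm at or after N ends 1:00pm → clear.
K: starts 4:00pm at or after N ends 1:00pm → clear.
M: starts 7:00pm at or after N ends 1:00pm → clear.
N overlaps I.

No — it overlaps I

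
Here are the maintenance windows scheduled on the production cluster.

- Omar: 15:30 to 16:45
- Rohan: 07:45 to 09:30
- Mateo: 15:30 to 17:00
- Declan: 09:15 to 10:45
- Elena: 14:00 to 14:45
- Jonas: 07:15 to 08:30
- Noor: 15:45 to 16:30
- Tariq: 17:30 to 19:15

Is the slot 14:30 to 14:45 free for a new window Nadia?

Jonas: ends 08:30 at or before Nadia starts 14:30 → clear.
Rohan: ends 09:30 at or before Nadia starts 14:30 → clear.
Declan: ends 10:45 at or before Nadia starts 14:30 → clear.
Elena: starts 14:00 before Nadia ends 14:45, and ends 14:45 after Nadia starts 14:30 → overlap.
Omar: starts 15:30 at or after Nadia ends 14:45 → clear.
Mateo: starts 15:30 at or after Nadia ends 14:45 → clear.
Noor: starts 15:45 at or after Nadia ends 14:45 → clear.
Tariq: starts 17:30 at or after Nadia ends 14:45 → clear.
Nadia overlaps Elena.

No — it overlaps Elena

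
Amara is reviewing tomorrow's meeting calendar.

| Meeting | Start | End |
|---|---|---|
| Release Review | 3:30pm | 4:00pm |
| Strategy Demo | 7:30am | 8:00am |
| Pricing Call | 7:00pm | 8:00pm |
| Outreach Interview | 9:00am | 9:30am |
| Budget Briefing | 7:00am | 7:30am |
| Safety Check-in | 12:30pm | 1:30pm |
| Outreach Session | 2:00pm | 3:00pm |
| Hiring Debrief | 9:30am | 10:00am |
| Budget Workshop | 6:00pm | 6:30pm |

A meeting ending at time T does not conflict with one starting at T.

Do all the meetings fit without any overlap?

Yes

Sorted by start: Budget Briefing, Strategy Demo, Outreach Interview, Hiring Debrief, Safety Check-in, Outreach Session, Release Review, Budget Workshop, Pricing Call.
Strategy Demo starts exactly when Budget Briefing ends (back-to-back, no overlap) — done with Budget Briefing.
Outreach Interview starts after Strategy Demo ends — done with Strategy Demo.
Hiring Debrief starts exactly when Outreach Interview ends (back-to-back, no overlap) — done with Outreach Interview.
Safety Check-in starts after Hiring Debrief ends — done with Hiring Debrief.
Outreach Session starts after Safety Check-in ends — done with Safety Check-in.
Release Review starts after Outreach Session ends — done with Outreach Session.
Budget Workshop starts after Release Review ends — done with Release Review.
Pricing Call starts after Budget Workshop ends.
Every pair is clear; the schedule has no overlaps.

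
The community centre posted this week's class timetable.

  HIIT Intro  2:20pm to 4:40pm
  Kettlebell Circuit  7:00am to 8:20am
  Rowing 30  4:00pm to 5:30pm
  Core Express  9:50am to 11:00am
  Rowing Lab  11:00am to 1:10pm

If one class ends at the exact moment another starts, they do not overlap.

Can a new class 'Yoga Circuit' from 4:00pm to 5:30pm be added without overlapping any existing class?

No — it overlaps HIIT Intro, Rowing 30

Kettlebell Circuit: ends 8:20am at or before Yoga Circuit starts 4:00pm → clear.
Core Express: ends 11:00am at or before Yoga Circuit starts 4:00pm → clear.
Rowing Lab: ends 1:10pm at or before Yoga Circuit starts 4:00pm → clear.
HIIT Intro: starts 2:20pm before Yoga Circuit ends 5:30pm, and ends 4:40pm after Yoga Circuit starts 4:00pm → overlap.
Rowing 30: starts 4:00pm before Yoga Circuit ends 5:30pm, and ends 5:30pm after Yoga Circuit starts 4:00pm → overlap.
Yoga Circuit overlaps HIIT Intro, Rowing 30.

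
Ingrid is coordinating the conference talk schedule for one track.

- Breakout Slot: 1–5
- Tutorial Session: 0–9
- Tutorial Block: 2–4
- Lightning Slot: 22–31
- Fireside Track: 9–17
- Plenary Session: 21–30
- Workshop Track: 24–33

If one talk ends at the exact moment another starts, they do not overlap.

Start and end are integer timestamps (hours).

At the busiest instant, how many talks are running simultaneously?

Walk through starts and ends in time order (an end at T is processed before a start at T):
0 start Tutorial Session → 1
1 start Breakout Slot → 2
2 start Tutorial Block → 3
4 end Tutorial Block → 2
5 end Breakout Slot → 1
9 end Tutorial Session → 0
9 start Fireside Track → 1
17 end Fireside Track → 0
21 start Plenary Session → 1
22 start Lightning Slot → 2
24 start Workshop Track → 3
30 end Plenary Session → 2
31 end Lightning Slot → 1
33 end Workshop Track → 0
Peak is 3, at 2 (Breakout Slot, Tutorial Block, Tutorial Session).

3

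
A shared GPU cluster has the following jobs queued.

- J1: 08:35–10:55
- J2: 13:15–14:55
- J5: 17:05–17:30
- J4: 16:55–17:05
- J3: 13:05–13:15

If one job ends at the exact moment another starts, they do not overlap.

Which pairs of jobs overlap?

no overlapping pairs

Sorted by start: J1, J3, J2, J4, J5.
J3 starts after J1 ends; J1 is clear from here.
J2 starts exactly when J3 ends (back-to-back, no overlap); J3 is clear from here.
J4 starts after J2 ends; J2 is clear from here.
J5 starts exactly when J4 ends (back-to-back, no overlap).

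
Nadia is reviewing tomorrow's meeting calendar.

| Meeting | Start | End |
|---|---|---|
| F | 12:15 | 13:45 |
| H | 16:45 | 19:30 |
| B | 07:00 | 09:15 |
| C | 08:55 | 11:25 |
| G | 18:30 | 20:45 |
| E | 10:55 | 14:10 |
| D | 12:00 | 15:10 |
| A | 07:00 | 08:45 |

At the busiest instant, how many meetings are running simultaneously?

3

Sort all start/end points and keep a running count:
07:00 start A → 1
07:00 start B → 2
08:45 end A → 1
08:55 start C → 2
09:15 end B → 1
10:55 start E → 2
11:25 end C → 1
12:00 start D → 2
12:15 start F → 3
13:45 end F → 2
14:10 end E → 1
15:10 end D → 0
16:45 start H → 1
18:30 start G → 2
19:30 end H → 1
20:45 end G → 0
Peak is 3, at 12:15 (D, E, F).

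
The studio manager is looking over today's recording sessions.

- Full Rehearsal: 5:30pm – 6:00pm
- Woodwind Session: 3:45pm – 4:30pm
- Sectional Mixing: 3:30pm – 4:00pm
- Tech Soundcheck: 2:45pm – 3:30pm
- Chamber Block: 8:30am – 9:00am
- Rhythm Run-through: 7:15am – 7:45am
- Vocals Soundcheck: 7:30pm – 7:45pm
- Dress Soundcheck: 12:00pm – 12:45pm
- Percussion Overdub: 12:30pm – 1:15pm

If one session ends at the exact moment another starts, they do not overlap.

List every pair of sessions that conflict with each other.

Sorted by start: Rhythm Run-through, Chamber Block, Dress Soundcheck, Percussion Overdub, Tech Soundcheck, Sectional Mixing, Woodwind Session, Full Rehearsal, Vocals Soundcheck.
Chamber Block starts after Rhythm Run-through ends; Rhythm Run-through is clear from here.
Dress Soundcheck starts after Chamber Block ends; Chamber Block is clear from here.
Percussion Overdub starts before Dress Soundcheck ends → Dress Soundcheck and Percussion Overdub overlap.
Tech Soundcheck starts after Dress Soundcheck ends; Dress Soundcheck is clear from here.
Tech Soundcheck starts after Percussion Overdub ends; Percussion Overdub is clear from here.
Sectional Mixing starts exactly when Tech Soundcheck ends (back-to-back, no overlap); Tech Soundcheck is clear from here.
Woodwind Session starts before Sectional Mixing ends → Sectional Mixing and Woodwind Session overlap.
Full Rehearsal starts after Sectional Mixing ends; Sectional Mixing is clear from here.
Full Rehearsal starts after Woodwind Session ends; Woodwind Session is clear from here.
Vocals Soundcheck starts after Full Rehearsal ends.

Dress Soundcheck & Percussion Overdub, Sectional Mixing & Woodwind Session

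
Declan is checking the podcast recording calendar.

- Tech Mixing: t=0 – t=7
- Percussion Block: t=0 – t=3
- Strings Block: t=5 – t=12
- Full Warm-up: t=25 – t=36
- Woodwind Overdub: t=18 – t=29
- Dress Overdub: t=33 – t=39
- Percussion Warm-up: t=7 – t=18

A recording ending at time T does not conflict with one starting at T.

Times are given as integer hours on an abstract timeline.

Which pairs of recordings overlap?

Sorted by start: Tech Mixing, Percussion Block, Strings Block, Percussion Warm-up, Woodwind Overdub, Full Warm-up, Dress Overdub.
Percussion Block starts before Tech Mixing ends → Tech Mixing and Percussion Block overlap.
Strings Block starts before Tech Mixing ends → Tech Mixing and Strings Block overlap.
Percussion Warm-up starts exactly when Tech Mixing ends (back-to-back, no overlap), so Tech Mixing has no further overlaps.
Strings Block starts after Percussion Block ends, so Percussion Block has no further overlaps.
Percussion Warm-up starts before Strings Block ends → Strings Block and Percussion Warm-up overlap.
Woodwind Overdub starts after Strings Block ends, so Strings Block has no further overlaps.
Woodwind Overdub starts exactly when Percussion Warm-up ends (back-to-back, no overlap), so Percussion Warm-up has no further overlaps.
Full Warm-up starts before Woodwind Overdub ends → Woodwind Overdub and Full Warm-up overlap.
Dress Overdub starts after Woodwind Overdub ends.
Dress Overdub starts before Full Warm-up ends → Full Warm-up and Dress Overdub overlap.

Dress Overdub & Full Warm-up, Full Warm-up & Woodwind Overdub, Percussion Block & Tech Mixing, Percussion Warm-up & Strings Block, Strings Block & Tech Mixing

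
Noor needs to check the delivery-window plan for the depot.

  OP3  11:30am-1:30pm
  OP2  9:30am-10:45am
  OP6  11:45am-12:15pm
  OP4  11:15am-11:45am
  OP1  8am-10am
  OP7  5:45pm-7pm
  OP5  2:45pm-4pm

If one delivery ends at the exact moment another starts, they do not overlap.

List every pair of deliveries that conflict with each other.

OP1 & OP2, OP3 & OP4, OP3 & OP6

Two intervals overlap when each starts before the other ends.
Sorted by start: OP1, OP2, OP4, OP3, OP6, OP5, OP7.
OP2 starts before OP1 ends → OP1 and OP2 overlap.
OP4 starts after OP1 ends, so nothing later overlaps OP1 either.
OP4 starts after OP2 ends, so nothing later overlaps OP2 either.
OP3 starts before OP4 ends → OP4 and OP3 overlap.
OP6 starts exactly when OP4 ends (back-to-back, no overlap), so nothing later overlaps OP4 either.
OP6 starts before OP3 ends → OP3 and OP6 overlap.
OP5 starts after OP3 ends, so nothing later overlaps OP3 either.
OP5 starts after OP6 ends, so nothing later overlaps OP6 either.
OP7 starts after OP5 ends.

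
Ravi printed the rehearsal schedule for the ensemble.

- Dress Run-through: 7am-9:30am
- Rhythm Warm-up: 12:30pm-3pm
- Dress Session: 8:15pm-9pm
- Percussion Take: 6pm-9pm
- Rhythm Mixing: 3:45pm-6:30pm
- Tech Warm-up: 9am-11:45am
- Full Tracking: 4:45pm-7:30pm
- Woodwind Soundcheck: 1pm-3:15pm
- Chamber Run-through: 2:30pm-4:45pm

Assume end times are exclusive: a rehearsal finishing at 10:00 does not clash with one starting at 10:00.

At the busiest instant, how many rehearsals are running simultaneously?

3

Sweep the timeline, counting +1 at each start and −1 at each end (ends before starts at a tie):
7am start Dress Run-through → 1
9am start Tech Warm-up → 2
9:30am end Dress Run-through → 1
11:45am end Tech Warm-up → 0
12:30pm start Rhythm Warm-up → 1
1pm start Woodwind Soundcheck → 2
2:30pm start Chamber Run-through → 3
3pm end Rhythm Warm-up → 2
3:15pm end Woodwind Soundcheck → 1
3:45pm start Rhythm Mixing → 2
4:45pm end Chamber Run-through → 1
4:45pm start Full Tracking → 2
6pm start Percussion Take → 3
6:30pm end Rhythm Mixing → 2
7:30pm end Full Tracking → 1
8:15pm start Dress Session → 2
9pm end Dress Session → 1
9pm end Percussion Take → 0
Peak is 3, at 2:30pm (Chamber Run-through, Rhythm Warm-up, Woodwind Soundcheck).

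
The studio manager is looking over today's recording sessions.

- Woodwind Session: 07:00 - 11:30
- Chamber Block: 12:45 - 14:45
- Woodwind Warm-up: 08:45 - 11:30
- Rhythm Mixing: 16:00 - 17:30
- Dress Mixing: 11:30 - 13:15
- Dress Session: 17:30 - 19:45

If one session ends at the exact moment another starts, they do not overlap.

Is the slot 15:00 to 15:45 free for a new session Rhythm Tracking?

Yes — the slot is free

Woodwind Session: ends 11:30 at or before Rhythm Tracking starts 15:00 → clear.
Woodwind Warm-up: ends 11:30 at or before Rhythm Tracking starts 15:00 → clear.
Dress Mixing: ends 13:15 at or before Rhythm Tracking starts 15:00 → clear.
Chamber Block: ends 14:45 at or before Rhythm Tracking starts 15:00 → clear.
Rhythm Mixing: starts 16:00 at or after Rhythm Tracking ends 15:45 → clear.
Dress Session: starts 17:30 at or after Rhythm Tracking ends 15:45 → clear.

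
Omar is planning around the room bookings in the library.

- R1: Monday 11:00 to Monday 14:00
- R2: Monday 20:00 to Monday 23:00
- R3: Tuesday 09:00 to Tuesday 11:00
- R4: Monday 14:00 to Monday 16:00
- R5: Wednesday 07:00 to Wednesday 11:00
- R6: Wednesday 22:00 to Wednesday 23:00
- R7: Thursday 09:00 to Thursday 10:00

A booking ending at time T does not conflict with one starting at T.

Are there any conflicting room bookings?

Sorted by start: R1, R4, R2, R3, R5, R6, R7.
R4 starts exactly when R1 ends (back-to-back, no overlap), so R1 has no further overlaps.
R2 starts after R4 ends, so R4 has no further overlaps.
R3 starts after R2 ends, so R2 has no further overlaps.
R5 starts after R3 ends, so R3 has no further overlaps.
R6 starts after R5 ends, so R5 has no further overlaps.
R7 starts after R6 ends.
Every pair is clear; the schedule has no overlaps.

No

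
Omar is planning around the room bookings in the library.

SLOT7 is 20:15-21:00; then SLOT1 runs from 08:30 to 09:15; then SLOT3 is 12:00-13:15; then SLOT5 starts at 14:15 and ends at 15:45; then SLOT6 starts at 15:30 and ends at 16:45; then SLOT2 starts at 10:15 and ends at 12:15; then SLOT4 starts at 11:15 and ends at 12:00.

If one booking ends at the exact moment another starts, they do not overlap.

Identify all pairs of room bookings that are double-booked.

Sorted by start: SLOT1, SLOT2, SLOT4, SLOT3, SLOT5, SLOT6, SLOT7.
SLOT2 starts after SLOT1 ends, so nothing later overlaps SLOT1 either.
SLOT4 starts before SLOT2 ends → SLOT2 and SLOT4 overlap.
SLOT3 starts before SLOT2 ends → SLOT2 and SLOT3 overlap.
SLOT5 starts after SLOT2 ends, so nothing later overlaps SLOT2 either.
SLOT3 starts exactly when SLOT4 ends (back-to-back, no overlap), so nothing later overlaps SLOT4 either.
SLOT5 starts after SLOT3 ends, so nothing later overlaps SLOT3 either.
SLOT6 starts before SLOT5 ends → SLOT5 and SLOT6 overlap.
SLOT7 starts after SLOT5 ends.
SLOT7 starts after SLOT6 ends.

SLOT2 & SLOT3, SLOT2 & SLOT4, SLOT5 & SLOT6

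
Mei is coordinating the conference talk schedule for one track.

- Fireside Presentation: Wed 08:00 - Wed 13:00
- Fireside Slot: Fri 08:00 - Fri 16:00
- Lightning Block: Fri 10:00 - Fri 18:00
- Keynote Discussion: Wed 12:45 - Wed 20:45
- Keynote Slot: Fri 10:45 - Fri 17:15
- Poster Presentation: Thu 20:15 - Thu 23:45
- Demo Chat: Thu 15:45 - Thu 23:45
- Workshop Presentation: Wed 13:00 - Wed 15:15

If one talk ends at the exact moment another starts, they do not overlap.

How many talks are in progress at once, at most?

3

Sweep the timeline, counting +1 at each start and −1 at each end (ends before starts at a tie):
Wed 08:00 start Fireside Presentation → 1
Wed 12:45 start Keynote Discussion → 2
Wed 13:00 end Fireside Presentation → 1
Wed 13:00 start Workshop Presentation → 2
Wed 15:15 end Workshop Presentation → 1
Wed 20:45 end Keynote Discussion → 0
Thu 15:45 start Demo Chat → 1
Thu 20:15 start Poster Presentation → 2
Thu 23:45 end Demo Chat → 1
Thu 23:45 end Poster Presentation → 0
Fri 08:00 start Fireside Slot → 1
Fri 10:00 start Lightning Block → 2
Fri 10:45 start Keynote Slot → 3
Fri 16:00 end Fireside Slot → 2
Fri 17:15 end Keynote Slot → 1
Fri 18:00 end Lightning Block → 0
Peak is 3, at Fri 10:45 (Fireside Slot, Keynote Slot, Lightning Block).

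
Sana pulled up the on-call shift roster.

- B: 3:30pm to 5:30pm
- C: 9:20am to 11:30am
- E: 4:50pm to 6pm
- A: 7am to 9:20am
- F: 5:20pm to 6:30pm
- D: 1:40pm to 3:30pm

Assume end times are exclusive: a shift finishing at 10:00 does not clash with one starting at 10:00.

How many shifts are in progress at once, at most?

Walk through starts and ends in time order (an end at T is processed before a start at T):
7am start A → 1
9:20am end A → 0
9:20am start C → 1
11:30am end C → 0
1:40pm start D → 1
3:30pm end D → 0
3:30pm start B → 1
4:50pm start E → 2
5:20pm start F → 3
5:30pm end B → 2
6pm end E → 1
6:30pm end F → 0
Peak is 3, at 5:20pm (B, E, F).

3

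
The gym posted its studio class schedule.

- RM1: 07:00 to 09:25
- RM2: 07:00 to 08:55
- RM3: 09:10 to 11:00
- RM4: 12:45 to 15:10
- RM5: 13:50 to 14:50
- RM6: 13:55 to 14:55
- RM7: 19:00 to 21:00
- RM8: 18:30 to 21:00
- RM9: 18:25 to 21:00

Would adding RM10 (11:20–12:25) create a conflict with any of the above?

No — it doesn't clash with anything

RM1: ends 09:25 at or before RM10 starts 11:20 → clear.
RM2: ends 08:55 at or before RM10 starts 11:20 → clear.
RM3: ends 11:00 at or before RM10 starts 11:20 → clear.
RM4: starts 12:45 at or after RM10 ends 12:25 → clear.
RM5: starts 13:50 at or after RM10 ends 12:25 → clear.
RM6: starts 13:55 at or after RM10 ends 12:25 → clear.
RM9: starts 18:25 at or after RM10 ends 12:25 → clear.
RM8: starts 18:30 at or after RM10 ends 12:25 → clear.
RM7: starts 19:00 at or after RM10 ends 12:25 → clear.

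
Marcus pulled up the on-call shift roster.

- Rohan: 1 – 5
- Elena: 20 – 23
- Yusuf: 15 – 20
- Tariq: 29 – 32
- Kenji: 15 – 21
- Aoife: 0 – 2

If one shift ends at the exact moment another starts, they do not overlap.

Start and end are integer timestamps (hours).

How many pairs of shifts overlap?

3

Sorted by start: Aoife, Rohan, Kenji, Yusuf, Elena, Tariq.
Rohan starts before Aoife ends → Aoife and Rohan overlap.
Kenji starts after Aoife ends — done with Aoife.
Kenji starts after Rohan ends — done with Rohan.
Yusuf starts before Kenji ends → Kenji and Yusuf overlap.
Elena starts before Kenji ends → Kenji and Elena overlap.
Tariq starts after Kenji ends.
Elena starts exactly when Yusuf ends (back-to-back, no overlap) — done with Yusuf.
Tariq starts after Elena ends.
Overlapping pairs: Aoife & Rohan, Elena & Kenji, Kenji & Yusuf — 3 in total.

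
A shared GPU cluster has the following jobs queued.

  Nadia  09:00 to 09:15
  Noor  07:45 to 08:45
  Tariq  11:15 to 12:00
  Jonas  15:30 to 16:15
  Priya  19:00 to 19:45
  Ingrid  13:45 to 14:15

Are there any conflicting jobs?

No

Two intervals overlap when each starts before the other ends.
Sorted by start: Noor, Nadia, Tariq, Ingrid, Jonas, Priya.
Nadia starts after Noor ends, so nothing later overlaps Noor either.
Tariq starts after Nadia ends, so nothing later overlaps Nadia either.
Ingrid starts after Tariq ends, so nothing later overlaps Tariq either.
Jonas starts after Ingrid ends, so nothing later overlaps Ingrid either.
Priya starts after Jonas ends.
Every pair is clear; the schedule has no overlaps.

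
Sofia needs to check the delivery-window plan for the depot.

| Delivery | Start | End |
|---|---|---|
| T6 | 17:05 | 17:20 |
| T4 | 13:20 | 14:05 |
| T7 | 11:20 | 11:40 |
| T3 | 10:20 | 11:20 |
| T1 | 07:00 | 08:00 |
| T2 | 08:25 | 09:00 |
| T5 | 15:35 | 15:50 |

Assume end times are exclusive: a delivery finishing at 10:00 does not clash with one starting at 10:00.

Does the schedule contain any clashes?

No

Two intervals overlap when each starts before the other ends.
Sorted by start: T1, T2, T3, T7, T4, T5, T6.
T2 starts after T1 ends; T1 is clear from here.
T3 starts after T2 ends; T2 is clear from here.
T7 starts exactly when T3 ends (back-to-back, no overlap); T3 is clear from here.
T4 starts after T7 ends; T7 is clear from here.
T5 starts after T4 ends; T4 is clear from here.
T6 starts after T5 ends.
Every pair is clear; the schedule has no overlaps.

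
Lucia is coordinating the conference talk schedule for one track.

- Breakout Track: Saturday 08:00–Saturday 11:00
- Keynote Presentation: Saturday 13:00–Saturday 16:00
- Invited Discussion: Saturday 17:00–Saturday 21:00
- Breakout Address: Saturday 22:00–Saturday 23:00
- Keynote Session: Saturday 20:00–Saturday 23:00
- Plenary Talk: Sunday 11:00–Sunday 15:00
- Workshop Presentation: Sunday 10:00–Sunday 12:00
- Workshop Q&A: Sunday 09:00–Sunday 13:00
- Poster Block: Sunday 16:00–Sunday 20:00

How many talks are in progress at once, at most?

3

Walk through starts and ends in time order (an end at T is processed before a start at T):
Saturday 08:00 start Breakout Track → 1
Saturday 11:00 end Breakout Track → 0
Saturday 13:00 start Keynote Presentation → 1
Saturday 16:00 end Keynote Presentation → 0
Saturday 17:00 start Invited Discussion → 1
Saturday 20:00 start Keynote Session → 2
Saturday 21:00 end Invited Discussion → 1
Saturday 22:00 start Breakout Address → 2
Saturday 23:00 end Breakout Address → 1
Saturday 23:00 end Keynote Session → 0
Sunday 09:00 start Workshop Q&A → 1
Sunday 10:00 start Workshop Presentation → 2
Sunday 11:00 start Plenary Talk → 3
Sunday 12:00 end Workshop Presentation → 2
Sunday 13:00 end Workshop Q&A → 1
Sunday 15:00 end Plenary Talk → 0
Sunday 16:00 start Poster Block → 1
Sunday 20:00 end Poster Block → 0
Peak is 3, at Sunday 11:00 (Plenary Talk, Workshop Presentation, Workshop Q&A).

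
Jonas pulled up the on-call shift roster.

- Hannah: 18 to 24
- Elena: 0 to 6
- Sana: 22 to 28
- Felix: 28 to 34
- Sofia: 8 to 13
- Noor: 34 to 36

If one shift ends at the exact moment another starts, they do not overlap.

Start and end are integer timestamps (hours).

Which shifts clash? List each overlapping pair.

Sorted by start: Elena, Sofia, Hannah, Sana, Felix, Noor.
Sofia starts after Elena ends; Elena is clear from here.
Hannah starts after Sofia ends; Sofia is clear from here.
Sana starts before Hannah ends → Hannah and Sana overlap.
Felix starts after Hannah ends; Hannah is clear from here.
Felix starts exactly when Sana ends (back-to-back, no overlap); Sana is clear from here.
Noor starts exactly when Felix ends (back-to-back, no overlap).

Hannah & Sana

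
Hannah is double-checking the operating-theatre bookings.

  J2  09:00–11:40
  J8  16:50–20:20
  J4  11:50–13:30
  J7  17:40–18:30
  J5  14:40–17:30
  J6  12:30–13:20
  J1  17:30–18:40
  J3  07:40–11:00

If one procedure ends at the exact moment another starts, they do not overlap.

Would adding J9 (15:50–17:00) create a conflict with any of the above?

Yes — it overlaps J5, J8

J3: ends 11:00 at or before J9 starts 15:50 → clear.
J2: ends 11:40 at or before J9 starts 15:50 → clear.
J4: ends 13:30 at or before J9 starts 15:50 → clear.
J6: ends 13:20 at or before J9 starts 15:50 → clear.
J5: starts 14:40 before J9 ends 17:00, and ends 17:30 after J9 starts 15:50 → overlap.
J8: starts 16:50 before J9 ends 17:00, and ends 20:20 after J9 starts 15:50 → overlap.
J1: starts 17:30 at or after J9 ends 17:00 → clear.
J7: starts 17:40 at or after J9 ends 17:00 → clear.
J9 overlaps J5, J8.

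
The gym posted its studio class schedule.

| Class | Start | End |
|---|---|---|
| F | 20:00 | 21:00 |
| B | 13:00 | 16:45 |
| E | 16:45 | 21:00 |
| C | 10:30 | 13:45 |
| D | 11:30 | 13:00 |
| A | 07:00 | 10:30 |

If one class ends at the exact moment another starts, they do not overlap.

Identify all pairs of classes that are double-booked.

Check each pair: they overlap iff neither finishes before the other starts.
Sorted by start: A, C, D, B, E, F.
C starts exactly when A ends (back-to-back, no overlap), so A has no further overlaps.
D starts before C ends → C and D overlap.
B starts before C ends → C and B overlap.
E starts after C ends, so C has no further overlaps.
B starts exactly when D ends (back-to-back, no overlap), so D has no further overlaps.
E starts exactly when B ends (back-to-back, no overlap), so B has no further overlaps.
F starts before E ends → E and F overlap.

B & C, C & D, E & F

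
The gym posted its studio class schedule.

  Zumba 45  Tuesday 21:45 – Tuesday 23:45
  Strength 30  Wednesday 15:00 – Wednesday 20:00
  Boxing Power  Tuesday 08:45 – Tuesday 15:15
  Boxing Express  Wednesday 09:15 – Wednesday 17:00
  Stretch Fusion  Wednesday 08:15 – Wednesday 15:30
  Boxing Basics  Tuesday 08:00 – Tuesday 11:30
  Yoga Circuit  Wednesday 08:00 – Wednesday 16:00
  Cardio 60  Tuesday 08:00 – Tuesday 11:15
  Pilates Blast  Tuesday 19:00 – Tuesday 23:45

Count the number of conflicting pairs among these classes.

Sorted by start: Boxing Basics, Cardio 60, Boxing Power, Pilates Blast, Zumba 45, Yoga Circuit, Stretch Fusion, Boxing Express, Strength 30.
Cardio 60 starts before Boxing Basics ends → Boxing Basics and Cardio 60 overlap.
Boxing Power starts before Boxing Basics ends → Boxing Basics and Boxing Power overlap.
Pilates Blast starts after Boxing Basics ends — done with Boxing Basics.
Boxing Power starts before Cardio 60 ends → Cardio 60 and Boxing Power overlap.
Pilates Blast starts after Cardio 60 ends — done with Cardio 60.
Pilates Blast starts after Boxing Power ends — done with Boxing Power.
Zumba 45 starts before Pilates Blast ends → Pilates Blast and Zumba 45 overlap.
Yoga Circuit starts after Pilates Blast ends — done with Pilates Blast.
Yoga Circuit starts after Zumba 45 ends — done with Zumba 45.
Stretch Fusion starts before Yoga Circuit ends → Yoga Circuit and Stretch Fusion overlap.
Boxing Express starts before Yoga Circuit ends → Yoga Circuit and Boxing Express overlap.
Strength 30 starts before Yoga Circuit ends → Yoga Circuit and Strength 30 overlap.
Boxing Express starts before Stretch Fusion ends → Stretch Fusion and Boxing Express overlap.
Strength 30 starts before Stretch Fusion ends → Stretch Fusion and Strength 30 overlap.
Strength 30 starts before Boxing Express ends → Boxing Express and Strength 30 overlap.
Overlapping pairs: Boxing Basics & Boxing Power, Boxing Basics & Cardio 60, Boxing Express & Strength 30, Boxing Express & Stretch Fusion, Boxing Express & Yoga Circuit, Boxing Power & Cardio 60, Pilates Blast & Zumba 45, Strength 30 & Stretch Fusion, Strength 30 & Yoga Circuit, Stretch Fusion & Yoga Circuit — 10 in total.

10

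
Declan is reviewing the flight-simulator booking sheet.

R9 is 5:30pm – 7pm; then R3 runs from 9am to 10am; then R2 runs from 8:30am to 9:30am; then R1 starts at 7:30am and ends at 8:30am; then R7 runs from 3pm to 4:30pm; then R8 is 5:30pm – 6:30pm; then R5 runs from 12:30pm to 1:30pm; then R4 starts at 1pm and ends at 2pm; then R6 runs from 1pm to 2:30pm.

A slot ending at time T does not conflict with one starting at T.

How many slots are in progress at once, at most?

Sort all start/end points and keep a running count:
7:30am start R1 → 1
8:30am end R1 → 0
8:30am start R2 → 1
9am start R3 → 2
9:30am end R2 → 1
10am end R3 → 0
12:30pm start R5 → 1
1pm start R4 → 2
1pm start R6 → 3
1:30pm end R5 → 2
2pm end R4 → 1
2:30pm end R6 → 0
3pm start R7 → 1
4:30pm end R7 → 0
5:30pm start R8 → 1
5:30pm start R9 → 2
6:30pm end R8 → 1
7pm end R9 → 0
Peak is 3, at 1pm (R4, R5, R6).

3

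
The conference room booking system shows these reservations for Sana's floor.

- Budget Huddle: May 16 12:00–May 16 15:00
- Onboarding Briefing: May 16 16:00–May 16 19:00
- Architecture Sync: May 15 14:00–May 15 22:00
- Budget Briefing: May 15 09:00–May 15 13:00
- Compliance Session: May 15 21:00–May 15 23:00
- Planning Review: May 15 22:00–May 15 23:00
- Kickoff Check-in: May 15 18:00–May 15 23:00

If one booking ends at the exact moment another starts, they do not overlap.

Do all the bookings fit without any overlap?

No

Sorted by start: Budget Briefing, Architecture Sync, Kickoff Check-in, Compliance Session, Planning Review, Budget Huddle, Onboarding Briefing.
Architecture Sync starts after Budget Briefing ends, so Budget Briefing has no further overlaps.
Kickoff Check-in starts before Architecture Sync ends → Architecture Sync and Kickoff Check-in overlap.
That's a conflict, so the schedule is not conflict-free.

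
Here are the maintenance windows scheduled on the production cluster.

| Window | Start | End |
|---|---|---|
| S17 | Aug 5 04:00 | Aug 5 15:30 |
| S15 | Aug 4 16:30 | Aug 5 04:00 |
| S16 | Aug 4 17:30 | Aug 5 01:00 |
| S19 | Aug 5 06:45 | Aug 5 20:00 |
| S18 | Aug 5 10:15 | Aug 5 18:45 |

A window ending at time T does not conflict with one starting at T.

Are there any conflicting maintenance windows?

Check each pair: they overlap iff neither finishes before the other starts.
Sorted by start: S15, S16, S17, S19, S18.
S16 starts before S15 ends → S15 and S16 overlap.
That's a conflict, so the schedule is not conflict-free.

Yes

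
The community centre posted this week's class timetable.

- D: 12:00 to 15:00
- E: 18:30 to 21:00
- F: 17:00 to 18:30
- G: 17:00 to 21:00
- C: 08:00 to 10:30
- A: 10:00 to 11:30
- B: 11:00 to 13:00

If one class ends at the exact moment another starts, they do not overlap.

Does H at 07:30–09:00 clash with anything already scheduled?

C: starts 08:00 before H ends 09:00, and ends 10:30 after H starts 07:30 → overlap.
A: starts 10:00 at or after H ends 09:00 → clear.
B: starts 11:00 at or after H ends 09:00 → clear.
D: starts 12:00 at or after H ends 09:00 → clear.
F: starts 17:00 at or after H ends 09:00 → clear.
G: starts 17:00 at or after H ends 09:00 → clear.
E: starts 18:30 at or after H ends 09:00 → clear.
H overlaps C.

Yes — it overlaps C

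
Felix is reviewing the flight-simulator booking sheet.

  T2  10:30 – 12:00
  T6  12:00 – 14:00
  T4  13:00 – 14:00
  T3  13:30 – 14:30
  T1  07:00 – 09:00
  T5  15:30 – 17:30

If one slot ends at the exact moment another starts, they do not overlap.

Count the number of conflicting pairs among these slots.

Sorted by start: T1, T2, T6, T4, T3, T5.
T2 starts after T1 ends, so T1 has no further overlaps.
T6 starts exactly when T2 ends (back-to-back, no overlap), so T2 has no further overlaps.
T4 starts before T6 ends → T6 and T4 overlap.
T3 starts before T6 ends → T6 and T3 overlap.
T5 starts after T6 ends.
T3 starts before T4 ends → T4 and T3 overlap.
T5 starts after T4 ends.
T5 starts after T3 ends.
Overlapping pairs: T3 & T4, T3 & T6, T4 & T6 — 3 in total.

3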